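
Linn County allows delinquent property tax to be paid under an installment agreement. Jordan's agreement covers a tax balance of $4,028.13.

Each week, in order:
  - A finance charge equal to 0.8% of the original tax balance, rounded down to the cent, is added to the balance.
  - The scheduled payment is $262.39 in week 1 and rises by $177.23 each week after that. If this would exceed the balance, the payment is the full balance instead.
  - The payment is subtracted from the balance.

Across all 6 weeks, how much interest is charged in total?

$193.32

Week 1: opening $4,028.13; interest $32.22 → $4,060.35; payment $262.39; balance $3,797.96
Week 2: opening $3,797.96; interest $32.22 → $3,830.18; payment $439.62; balance $3,390.56
Week 3: opening $3,390.56; interest $32.22 → $3,422.78; payment $616.85; balance $2,805.93
Week 4: opening $2,805.93; interest $32.22 → $2,838.15; payment $794.08; balance $2,044.07
Week 5: opening $2,044.07; interest $32.22 → $2,076.29; payment $971.31; balance $1,104.98
Week 6: opening $1,104.98; interest $32.22 → $1,137.20; payment $1,137.20; balance $0.00
Total interest: $32.22 + $32.22 + $32.22 + $32.22 + $32.22 + $32.22 = $193.32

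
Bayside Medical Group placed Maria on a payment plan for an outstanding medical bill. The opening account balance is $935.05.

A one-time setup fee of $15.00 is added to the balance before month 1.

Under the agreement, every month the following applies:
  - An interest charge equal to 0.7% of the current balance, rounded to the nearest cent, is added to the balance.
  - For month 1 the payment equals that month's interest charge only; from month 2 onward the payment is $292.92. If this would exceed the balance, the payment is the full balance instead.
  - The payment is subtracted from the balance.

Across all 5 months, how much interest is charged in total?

# | Opening | Interest | Payment | End bal
1 | $950.05 | $6.65 | $6.65 | $950.05
2 | $950.05 | $6.65 | $292.92 | $663.78
3 | $663.78 | $4.65 | $292.92 | $375.51
4 | $375.51 | $2.63 | $292.92 | $85.22
5 | $85.22 | $0.60 | $85.82 | $0.00
Total interest: $6.65 + $6.65 + $4.65 + $2.63 + $0.60 = $21.18

$21.18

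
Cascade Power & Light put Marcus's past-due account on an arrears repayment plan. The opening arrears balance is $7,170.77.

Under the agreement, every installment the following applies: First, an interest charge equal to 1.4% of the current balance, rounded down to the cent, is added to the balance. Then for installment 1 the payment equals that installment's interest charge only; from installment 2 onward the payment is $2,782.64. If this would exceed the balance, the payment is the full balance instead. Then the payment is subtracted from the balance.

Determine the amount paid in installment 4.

Installment 1: opening $7,170.77; interest $100.39 → $7,271.16; payment $100.39; balance $7,170.77
Installment 2: opening $7,170.77; interest $100.39 → $7,271.16; payment $2,782.64; balance $4,488.52
Installment 3: opening $4,488.52; interest $62.83 → $4,551.35; payment $2,782.64; balance $1,768.71
Installment 4: opening $1,768.71; interest $24.76 → $1,793.47; payment $1,793.47; balance $0.00

$1,793.47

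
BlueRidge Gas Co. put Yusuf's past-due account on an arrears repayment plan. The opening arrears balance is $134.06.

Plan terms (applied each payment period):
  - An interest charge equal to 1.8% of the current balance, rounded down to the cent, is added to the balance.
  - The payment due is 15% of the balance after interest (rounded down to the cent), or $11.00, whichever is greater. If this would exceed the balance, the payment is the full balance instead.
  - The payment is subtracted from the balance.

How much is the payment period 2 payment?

Payment period 1: $134.06 +$2.41 interest = $136.47; pay $20.47 → $116.00
Payment period 2: $116.00 +$2.08 interest = $118.08; pay $17.71 → $100.37

$17.71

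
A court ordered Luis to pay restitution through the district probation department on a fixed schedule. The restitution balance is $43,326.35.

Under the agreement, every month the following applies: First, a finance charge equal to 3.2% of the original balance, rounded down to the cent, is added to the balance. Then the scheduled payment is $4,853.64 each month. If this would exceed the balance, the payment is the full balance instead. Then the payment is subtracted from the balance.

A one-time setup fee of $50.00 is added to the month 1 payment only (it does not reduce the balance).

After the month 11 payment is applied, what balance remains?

$5,187.15

Month 1: opening $43,326.35; interest $1,386.44 → $44,712.79; payment $4,853.64 (+ $50.00 fee); balance $39,859.15
Month 2: opening $39,859.15; interest $1,386.44 → $41,245.59; payment $4,853.64; balance $36,391.95
Month 3: opening $36,391.95; interest $1,386.44 → $37,778.39; payment $4,853.64; balance $32,924.75
Month 4: opening $32,924.75; interest $1,386.44 → $34,311.19; payment $4,853.64; balance $29,457.55
Month 5: opening $29,457.55; interest $1,386.44 → $30,843.99; payment $4,853.64; balance $25,990.35
Month 6: opening $25,990.35; interest $1,386.44 → $27,376.79; payment $4,853.64; balance $22,523.15
Month 7: opening $22,523.15; interest $1,386.44 → $23,909.59; payment $4,853.64; balance $19,055.95
Month 8: opening $19,055.95; interest $1,386.44 → $20,442.39; payment $4,853.64; balance $15,588.75
Month 9: opening $15,588.75; interest $1,386.44 → $16,975.19; payment $4,853.64; balance $12,121.55
Month 10: opening $12,121.55; interest $1,386.44 → $13,507.99; payment $4,853.64; balance $8,654.35
Month 11: opening $8,654.35; interest $1,386.44 → $10,040.79; payment $4,853.64; balance $5,187.15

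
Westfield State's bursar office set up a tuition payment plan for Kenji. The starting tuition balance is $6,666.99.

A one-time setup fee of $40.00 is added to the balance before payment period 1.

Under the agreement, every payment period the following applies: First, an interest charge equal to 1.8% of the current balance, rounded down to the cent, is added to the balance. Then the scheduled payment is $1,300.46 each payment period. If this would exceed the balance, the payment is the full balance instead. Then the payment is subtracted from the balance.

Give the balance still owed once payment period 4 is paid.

$1,859.09

Payment period 1: opening $6,706.99; interest $120.72 → $6,827.71; payment $1,300.46; balance $5,527.25
Payment period 2: opening $5,527.25; interest $99.49 → $5,626.74; payment $1,300.46; balance $4,326.28
Payment period 3: opening $4,326.28; interest $77.87 → $4,404.15; payment $1,300.46; balance $3,103.69
Payment period 4: opening $3,103.69; interest $55.86 → $3,159.55; payment $1,300.46; balance $1,859.09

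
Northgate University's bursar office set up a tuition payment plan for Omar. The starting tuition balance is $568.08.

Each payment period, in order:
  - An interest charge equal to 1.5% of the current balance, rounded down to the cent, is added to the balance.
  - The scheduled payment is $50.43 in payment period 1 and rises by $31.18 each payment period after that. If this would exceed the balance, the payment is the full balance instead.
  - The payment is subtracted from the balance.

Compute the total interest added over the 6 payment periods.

$32.02

Payment period 1: opening $568.08; interest $8.52 → $576.60; payment $50.43; balance $526.17
Payment period 2: opening $526.17; interest $7.89 → $534.06; payment $81.61; balance $452.45
Payment period 3: opening $452.45; interest $6.78 → $459.23; payment $112.79; balance $346.44
Payment period 4: opening $346.44; interest $5.19 → $351.63; payment $143.97; balance $207.66
Payment period 5: opening $207.66; interest $3.11 → $210.77; payment $175.15; balance $35.62
Payment period 6: opening $35.62; interest $0.53 → $36.15; payment $36.15; balance $0.00
Total interest: $8.52 + $7.89 + $6.78 + $5.19 + $3.11 + $0.53 = $32.02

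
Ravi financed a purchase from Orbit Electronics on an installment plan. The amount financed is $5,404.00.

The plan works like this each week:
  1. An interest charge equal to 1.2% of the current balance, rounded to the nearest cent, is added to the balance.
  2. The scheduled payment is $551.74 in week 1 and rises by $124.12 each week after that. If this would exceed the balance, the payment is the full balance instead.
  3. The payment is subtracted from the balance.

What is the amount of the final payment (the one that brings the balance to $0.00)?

# | Opening | Interest | Payment | End bal
1 | $5,404.00 | $64.85 | $551.74 | $4,917.11
2 | $4,917.11 | $59.01 | $675.86 | $4,300.26
3 | $4,300.26 | $51.60 | $799.98 | $3,551.88
4 | $3,551.88 | $42.62 | $924.10 | $2,670.40
5 | $2,670.40 | $32.04 | $1,048.22 | $1,654.22
6 | $1,654.22 | $19.85 | $1,172.34 | $501.73
7 | $501.73 | $6.02 | $507.75 | $0.00

$507.75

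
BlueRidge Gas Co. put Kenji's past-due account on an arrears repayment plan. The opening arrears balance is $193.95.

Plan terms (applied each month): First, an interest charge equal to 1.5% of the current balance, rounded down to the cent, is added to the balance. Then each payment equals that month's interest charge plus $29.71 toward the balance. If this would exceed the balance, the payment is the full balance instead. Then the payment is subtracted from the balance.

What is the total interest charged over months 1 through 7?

$10.97

Month 1: $193.95 +$2.90 interest = $196.85; pay $32.61 → $164.24
Month 2: $164.24 +$2.46 interest = $166.70; pay $32.17 → $134.53
Month 3: $134.53 +$2.01 interest = $136.54; pay $31.72 → $104.82
Month 4: $104.82 +$1.57 interest = $106.39; pay $31.28 → $75.11
Month 5: $75.11 +$1.12 interest = $76.23; pay $30.83 → $45.40
Month 6: $45.40 +$0.68 interest = $46.08; pay $30.39 → $15.69
Month 7: $15.69 +$0.23 interest = $15.92; pay $15.92 → $0.00
Total interest: $2.90 + $2.46 + $2.01 + $1.57 + $1.12 + $0.68 + $0.23 = $10.97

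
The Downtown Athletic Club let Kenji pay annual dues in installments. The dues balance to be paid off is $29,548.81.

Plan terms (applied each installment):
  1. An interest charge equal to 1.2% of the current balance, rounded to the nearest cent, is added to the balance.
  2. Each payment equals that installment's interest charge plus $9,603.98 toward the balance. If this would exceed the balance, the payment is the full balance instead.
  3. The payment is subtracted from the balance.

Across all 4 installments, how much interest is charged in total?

Installment 1: $29,548.81 +$354.59 interest = $29,903.40; pay $9,958.57 → $19,944.83
Installment 2: $19,944.83 +$239.34 interest = $20,184.17; pay $9,843.32 → $10,340.85
Installment 3: $10,340.85 +$124.09 interest = $10,464.94; pay $9,728.07 → $736.87
Installment 4: $736.87 +$8.84 interest = $745.71; pay $745.71 → $0.00
Total interest: $354.59 + $239.34 + $124.09 + $8.84 = $726.86

$726.86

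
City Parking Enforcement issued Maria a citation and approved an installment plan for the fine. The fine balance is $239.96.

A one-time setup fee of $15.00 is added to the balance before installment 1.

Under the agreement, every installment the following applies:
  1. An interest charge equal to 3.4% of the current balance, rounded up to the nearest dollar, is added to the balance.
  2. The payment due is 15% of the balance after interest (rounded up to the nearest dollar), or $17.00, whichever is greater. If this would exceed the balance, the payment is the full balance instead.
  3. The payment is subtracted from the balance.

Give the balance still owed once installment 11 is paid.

$49.96

# | Opening | Interest | Payment | End bal
1 | $254.96 | $9.00 | $40.00 | $223.96
2 | $223.96 | $8.00 | $35.00 | $196.96
3 | $196.96 | $7.00 | $31.00 | $172.96
4 | $172.96 | $6.00 | $27.00 | $151.96
5 | $151.96 | $6.00 | $24.00 | $133.96
6 | $133.96 | $5.00 | $21.00 | $117.96
7 | $117.96 | $5.00 | $19.00 | $103.96
8 | $103.96 | $4.00 | $17.00 | $90.96
9 | $90.96 | $4.00 | $17.00 | $77.96
10 | $77.96 | $3.00 | $17.00 | $63.96
11 | $63.96 | $3.00 | $17.00 | $49.96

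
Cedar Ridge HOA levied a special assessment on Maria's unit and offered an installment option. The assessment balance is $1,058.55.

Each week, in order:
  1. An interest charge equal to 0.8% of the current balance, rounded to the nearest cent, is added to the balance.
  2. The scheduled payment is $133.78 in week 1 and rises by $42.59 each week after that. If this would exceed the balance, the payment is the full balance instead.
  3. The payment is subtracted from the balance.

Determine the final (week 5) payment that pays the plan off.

$296.70

# | Opening | Interest | Payment | End bal
1 | $1,058.55 | $8.47 | $133.78 | $933.24
2 | $933.24 | $7.47 | $176.37 | $764.34
3 | $764.34 | $6.11 | $218.96 | $551.49
4 | $551.49 | $4.41 | $261.55 | $294.35
5 | $294.35 | $2.35 | $296.70 | $0.00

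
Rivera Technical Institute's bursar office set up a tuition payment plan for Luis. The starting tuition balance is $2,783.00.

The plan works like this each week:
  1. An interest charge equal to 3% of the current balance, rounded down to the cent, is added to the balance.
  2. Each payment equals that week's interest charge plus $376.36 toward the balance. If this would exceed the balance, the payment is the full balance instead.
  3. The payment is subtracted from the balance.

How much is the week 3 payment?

$437.26

Week 1: opening $2,783.00; interest $83.49 → $2,866.49; payment $459.85; balance $2,406.64
Week 2: opening $2,406.64; interest $72.19 → $2,478.83; payment $448.55; balance $2,030.28
Week 3: opening $2,030.28; interest $60.90 → $2,091.18; payment $437.26; balance $1,653.92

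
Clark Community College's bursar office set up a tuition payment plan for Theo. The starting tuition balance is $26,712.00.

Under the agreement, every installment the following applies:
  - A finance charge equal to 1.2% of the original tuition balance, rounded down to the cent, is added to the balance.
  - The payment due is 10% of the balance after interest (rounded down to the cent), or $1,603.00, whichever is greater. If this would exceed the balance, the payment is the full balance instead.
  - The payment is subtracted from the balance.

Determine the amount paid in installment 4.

$2,057.54

Installment 1: $26,712.00 +$320.54 interest = $27,032.54; pay $2,703.25 → $24,329.29
Installment 2: $24,329.29 +$320.54 interest = $24,649.83; pay $2,464.98 → $22,184.85
Installment 3: $22,184.85 +$320.54 interest = $22,505.39; pay $2,250.53 → $20,254.86
Installment 4: $20,254.86 +$320.54 interest = $20,575.40; pay $2,057.54 → $18,517.86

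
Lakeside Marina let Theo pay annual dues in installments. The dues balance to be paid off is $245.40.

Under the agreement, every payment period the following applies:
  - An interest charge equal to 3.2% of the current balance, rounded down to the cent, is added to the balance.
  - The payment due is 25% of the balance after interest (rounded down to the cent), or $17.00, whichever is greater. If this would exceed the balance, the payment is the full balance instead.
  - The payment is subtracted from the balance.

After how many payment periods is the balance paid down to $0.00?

# | Opening | Interest | Payment | End bal
1 | $245.40 | $7.85 | $63.31 | $189.94
2 | $189.94 | $6.07 | $49.00 | $147.01
3 | $147.01 | $4.70 | $37.92 | $113.79
4 | $113.79 | $3.64 | $29.35 | $88.08
5 | $88.08 | $2.81 | $22.72 | $68.17
6 | $68.17 | $2.18 | $17.58 | $52.77
7 | $52.77 | $1.68 | $17.00 | $37.45
8 | $37.45 | $1.19 | $17.00 | $21.64
9 | $21.64 | $0.69 | $17.00 | $5.33
10 | $5.33 | $0.17 | $5.50 | $0.00
Balance reaches $0.00 in payment period 10.

10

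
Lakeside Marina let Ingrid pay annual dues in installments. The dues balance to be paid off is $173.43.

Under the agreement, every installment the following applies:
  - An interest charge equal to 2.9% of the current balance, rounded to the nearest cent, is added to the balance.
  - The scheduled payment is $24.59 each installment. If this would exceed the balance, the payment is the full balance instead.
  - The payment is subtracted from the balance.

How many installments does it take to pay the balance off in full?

Installment 1: $173.43 +$5.03 interest = $178.46; pay $24.59 → $153.87
Installment 2: $153.87 +$4.46 interest = $158.33; pay $24.59 → $133.74
Installment 3: $133.74 +$3.88 interest = $137.62; pay $24.59 → $113.03
Installment 4: $113.03 +$3.28 interest = $116.31; pay $24.59 → $91.72
Installment 5: $91.72 +$2.66 interest = $94.38; pay $24.59 → $69.79
Installment 6: $69.79 +$2.02 interest = $71.81; pay $24.59 → $47.22
Installment 7: $47.22 +$1.37 interest = $48.59; pay $24.59 → $24.00
Installment 8: $24.00 +$0.70 interest = $24.70; pay $24.59 → $0.11
Installment 9: $0.11 +$0.00 interest = $0.11; pay $0.11 → $0.00
Balance reaches $0.00 in installment 9.

9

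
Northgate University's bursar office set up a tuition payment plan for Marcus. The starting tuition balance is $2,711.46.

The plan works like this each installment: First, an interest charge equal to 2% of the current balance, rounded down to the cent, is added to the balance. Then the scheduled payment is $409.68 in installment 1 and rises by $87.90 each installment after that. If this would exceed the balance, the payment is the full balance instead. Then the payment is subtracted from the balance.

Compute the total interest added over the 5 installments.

Installment 1: opening $2,711.46; interest $54.22 → $2,765.68; payment $409.68; balance $2,356.00
Installment 2: opening $2,356.00; interest $47.12 → $2,403.12; payment $497.58; balance $1,905.54
Installment 3: opening $1,905.54; interest $38.11 → $1,943.65; payment $585.48; balance $1,358.17
Installment 4: opening $1,358.17; interest $27.16 → $1,385.33; payment $673.38; balance $711.95
Installment 5: opening $711.95; interest $14.23 → $726.18; payment $726.18; balance $0.00
Total interest: $54.22 + $47.12 + $38.11 + $27.16 + $14.23 = $180.84

$180.84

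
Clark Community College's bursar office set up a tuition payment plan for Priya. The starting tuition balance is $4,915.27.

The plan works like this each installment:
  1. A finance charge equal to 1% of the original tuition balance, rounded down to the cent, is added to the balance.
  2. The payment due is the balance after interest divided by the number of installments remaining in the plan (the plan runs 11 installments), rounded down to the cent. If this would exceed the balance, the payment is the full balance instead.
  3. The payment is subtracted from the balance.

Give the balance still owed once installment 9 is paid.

$1,043.11

Installment 1: $4,915.27 +$49.15 interest = $4,964.42; pay $451.31 → $4,513.11
Installment 2: $4,513.11 +$49.15 interest = $4,562.26; pay $456.22 → $4,106.04
Installment 3: $4,106.04 +$49.15 interest = $4,155.19; pay $461.68 → $3,693.51
Installment 4: $3,693.51 +$49.15 interest = $3,742.66; pay $467.83 → $3,274.83
Installment 5: $3,274.83 +$49.15 interest = $3,323.98; pay $474.85 → $2,849.13
Installment 6: $2,849.13 +$49.15 interest = $2,898.28; pay $483.04 → $2,415.24
Installment 7: $2,415.24 +$49.15 interest = $2,464.39; pay $492.87 → $1,971.52
Installment 8: $1,971.52 +$49.15 interest = $2,020.67; pay $505.16 → $1,515.51
Installment 9: $1,515.51 +$49.15 interest = $1,564.66; pay $521.55 → $1,043.11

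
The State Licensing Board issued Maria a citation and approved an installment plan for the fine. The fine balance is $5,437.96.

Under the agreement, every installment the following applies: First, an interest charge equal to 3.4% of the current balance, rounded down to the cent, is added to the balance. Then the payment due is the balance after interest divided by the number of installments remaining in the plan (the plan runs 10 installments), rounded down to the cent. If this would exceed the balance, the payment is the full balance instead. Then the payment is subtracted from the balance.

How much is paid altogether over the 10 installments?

# | Opening | Interest | Payment | End bal
1 | $5,437.96 | $184.89 | $562.28 | $5,060.57
2 | $5,060.57 | $172.05 | $581.40 | $4,651.22
3 | $4,651.22 | $158.14 | $601.17 | $4,208.19
4 | $4,208.19 | $143.07 | $621.60 | $3,729.66
5 | $3,729.66 | $126.80 | $642.74 | $3,213.72
6 | $3,213.72 | $109.26 | $664.59 | $2,658.39
7 | $2,658.39 | $90.38 | $687.19 | $2,061.58
8 | $2,061.58 | $70.09 | $710.55 | $1,421.12
9 | $1,421.12 | $48.31 | $734.71 | $734.72
10 | $734.72 | $24.98 | $759.70 | $0.00
Total paid: $6,565.93

$6,565.93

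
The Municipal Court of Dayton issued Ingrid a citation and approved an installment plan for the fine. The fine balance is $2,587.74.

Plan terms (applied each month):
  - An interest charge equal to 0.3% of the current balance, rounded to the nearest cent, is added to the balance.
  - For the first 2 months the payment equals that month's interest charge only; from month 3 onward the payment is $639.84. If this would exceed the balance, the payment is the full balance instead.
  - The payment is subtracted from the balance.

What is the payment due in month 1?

# | Opening | Interest | Payment | End bal
1 | $2,587.74 | $7.76 | $7.76 | $2,587.74

$7.76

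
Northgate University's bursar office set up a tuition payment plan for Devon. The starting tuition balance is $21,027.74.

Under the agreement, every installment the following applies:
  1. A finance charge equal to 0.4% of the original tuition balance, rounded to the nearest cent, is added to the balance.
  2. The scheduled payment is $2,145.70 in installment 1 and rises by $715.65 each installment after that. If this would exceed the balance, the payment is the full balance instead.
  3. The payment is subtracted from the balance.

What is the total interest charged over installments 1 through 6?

$504.66

# | Opening | Interest | Payment | End bal
1 | $21,027.74 | $84.11 | $2,145.70 | $18,966.15
2 | $18,966.15 | $84.11 | $2,861.35 | $16,188.91
3 | $16,188.91 | $84.11 | $3,577.00 | $12,696.02
4 | $12,696.02 | $84.11 | $4,292.65 | $8,487.48
5 | $8,487.48 | $84.11 | $5,008.30 | $3,563.29
6 | $3,563.29 | $84.11 | $3,647.40 | $0.00
Total interest: $84.11 + $84.11 + $84.11 + $84.11 + $84.11 + $84.11 = $504.66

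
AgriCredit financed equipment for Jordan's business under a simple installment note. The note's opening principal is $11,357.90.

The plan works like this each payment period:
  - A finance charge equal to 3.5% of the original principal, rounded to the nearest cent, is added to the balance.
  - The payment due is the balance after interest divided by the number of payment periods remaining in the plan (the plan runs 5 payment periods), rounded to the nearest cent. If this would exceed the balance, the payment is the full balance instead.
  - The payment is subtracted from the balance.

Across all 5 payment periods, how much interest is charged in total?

$1,987.65

# | Opening | Interest | Payment | End bal
1 | $11,357.90 | $397.53 | $2,351.09 | $9,404.34
2 | $9,404.34 | $397.53 | $2,450.47 | $7,351.40
3 | $7,351.40 | $397.53 | $2,582.98 | $5,165.95
4 | $5,165.95 | $397.53 | $2,781.74 | $2,781.74
5 | $2,781.74 | $397.53 | $3,179.27 | $0.00
Total interest: $397.53 + $397.53 + $397.53 + $397.53 + $397.53 = $1,987.65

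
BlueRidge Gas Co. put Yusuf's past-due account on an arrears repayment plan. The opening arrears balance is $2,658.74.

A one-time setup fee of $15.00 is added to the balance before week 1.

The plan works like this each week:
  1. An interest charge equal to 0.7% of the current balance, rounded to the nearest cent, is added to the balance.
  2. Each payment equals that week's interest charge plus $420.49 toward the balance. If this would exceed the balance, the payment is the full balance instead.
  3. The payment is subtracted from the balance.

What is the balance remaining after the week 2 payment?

Week 1: opening $2,673.74; interest $18.72 → $2,692.46; payment $439.21; balance $2,253.25
Week 2: opening $2,253.25; interest $15.77 → $2,269.02; payment $436.26; balance $1,832.76

$1,832.76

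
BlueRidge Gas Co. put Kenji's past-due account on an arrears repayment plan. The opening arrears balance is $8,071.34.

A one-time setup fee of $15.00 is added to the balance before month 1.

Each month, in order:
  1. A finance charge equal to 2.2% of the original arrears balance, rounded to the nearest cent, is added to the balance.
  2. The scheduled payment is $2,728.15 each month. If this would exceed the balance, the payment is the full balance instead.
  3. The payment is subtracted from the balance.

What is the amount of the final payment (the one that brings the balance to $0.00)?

$612.17

Month 1: opening $8,086.34; interest $177.57 → $8,263.91; payment $2,728.15; balance $5,535.76
Month 2: opening $5,535.76; interest $177.57 → $5,713.33; payment $2,728.15; balance $2,985.18
Month 3: opening $2,985.18; interest $177.57 → $3,162.75; payment $2,728.15; balance $434.60
Month 4: opening $434.60; interest $177.57 → $612.17; payment $612.17; balance $0.00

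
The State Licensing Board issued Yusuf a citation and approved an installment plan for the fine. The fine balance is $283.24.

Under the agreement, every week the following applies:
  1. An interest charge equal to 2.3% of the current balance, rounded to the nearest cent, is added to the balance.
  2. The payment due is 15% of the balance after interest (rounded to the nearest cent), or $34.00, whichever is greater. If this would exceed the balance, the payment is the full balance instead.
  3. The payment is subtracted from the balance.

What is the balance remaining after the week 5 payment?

Week 1: opening $283.24; interest $6.51 → $289.75; payment $43.46; balance $246.29
Week 2: opening $246.29; interest $5.66 → $251.95; payment $37.79; balance $214.16
Week 3: opening $214.16; interest $4.93 → $219.09; payment $34.00; balance $185.09
Week 4: opening $185.09; interest $4.26 → $189.35; payment $34.00; balance $155.35
Week 5: opening $155.35; interest $3.57 → $158.92; payment $34.00; balance $124.92

$124.92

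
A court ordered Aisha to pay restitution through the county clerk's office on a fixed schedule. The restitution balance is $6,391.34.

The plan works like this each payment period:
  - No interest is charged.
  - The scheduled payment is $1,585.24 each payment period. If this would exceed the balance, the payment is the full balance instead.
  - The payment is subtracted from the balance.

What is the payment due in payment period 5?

Payment period 1: $6,391.34 − $1,585.24 → $4,806.10
Payment period 2: $4,806.10 − $1,585.24 → $3,220.86
Payment period 3: $3,220.86 − $1,585.24 → $1,635.62
Payment period 4: $1,635.62 − $1,585.24 → $50.38
Payment period 5: $50.38 − $50.38 → $0.00

$50.38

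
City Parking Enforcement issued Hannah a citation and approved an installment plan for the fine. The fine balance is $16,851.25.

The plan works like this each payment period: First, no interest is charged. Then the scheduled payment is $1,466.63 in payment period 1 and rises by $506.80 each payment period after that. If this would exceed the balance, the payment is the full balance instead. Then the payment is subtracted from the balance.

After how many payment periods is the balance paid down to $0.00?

7

Payment period 1: $16,851.25 − $1,466.63 → $15,384.62
Payment period 2: $15,384.62 − $1,973.43 → $13,411.19
Payment period 3: $13,411.19 − $2,480.23 → $10,930.96
Payment period 4: $10,930.96 − $2,987.03 → $7,943.93
Payment period 5: $7,943.93 − $3,493.83 → $4,450.10
Payment period 6: $4,450.10 − $4,000.63 → $449.47
Payment period 7: $449.47 − $449.47 → $0.00
Balance reaches $0.00 in payment period 7.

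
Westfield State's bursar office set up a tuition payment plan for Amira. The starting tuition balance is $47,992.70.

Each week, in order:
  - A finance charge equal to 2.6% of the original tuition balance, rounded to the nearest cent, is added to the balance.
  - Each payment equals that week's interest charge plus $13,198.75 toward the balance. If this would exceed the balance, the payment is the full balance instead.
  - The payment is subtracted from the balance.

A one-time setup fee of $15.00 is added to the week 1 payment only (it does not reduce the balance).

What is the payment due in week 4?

$9,644.26

Week 1: opening $47,992.70; interest $1,247.81 → $49,240.51; payment $14,446.56 (+ $15.00 fee); balance $34,793.95
Week 2: opening $34,793.95; interest $1,247.81 → $36,041.76; payment $14,446.56; balance $21,595.20
Week 3: opening $21,595.20; interest $1,247.81 → $22,843.01; payment $14,446.56; balance $8,396.45
Week 4: opening $8,396.45; interest $1,247.81 → $9,644.26; payment $9,644.26; balance $0.00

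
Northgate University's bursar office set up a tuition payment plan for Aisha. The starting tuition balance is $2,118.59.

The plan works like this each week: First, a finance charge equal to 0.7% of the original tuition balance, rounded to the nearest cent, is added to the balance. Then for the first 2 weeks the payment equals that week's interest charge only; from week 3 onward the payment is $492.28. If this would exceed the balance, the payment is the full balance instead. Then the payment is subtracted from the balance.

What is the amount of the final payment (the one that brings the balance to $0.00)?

Week 1: $2,118.59 +$14.83 interest = $2,133.42; pay $14.83 → $2,118.59
Week 2: $2,118.59 +$14.83 interest = $2,133.42; pay $14.83 → $2,118.59
Week 3: $2,118.59 +$14.83 interest = $2,133.42; pay $492.28 → $1,641.14
Week 4: $1,641.14 +$14.83 interest = $1,655.97; pay $492.28 → $1,163.69
Week 5: $1,163.69 +$14.83 interest = $1,178.52; pay $492.28 → $686.24
Week 6: $686.24 +$14.83 interest = $701.07; pay $492.28 → $208.79
Week 7: $208.79 +$14.83 interest = $223.62; pay $223.62 → $0.00

$223.62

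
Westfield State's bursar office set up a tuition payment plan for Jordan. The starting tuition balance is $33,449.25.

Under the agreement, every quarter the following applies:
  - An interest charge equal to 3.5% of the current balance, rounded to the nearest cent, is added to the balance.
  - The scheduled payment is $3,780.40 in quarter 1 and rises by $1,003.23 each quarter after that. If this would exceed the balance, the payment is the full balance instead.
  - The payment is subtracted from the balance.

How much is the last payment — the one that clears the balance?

# | Opening | Interest | Payment | End bal
1 | $33,449.25 | $1,170.72 | $3,780.40 | $30,839.57
2 | $30,839.57 | $1,079.38 | $4,783.63 | $27,135.32
3 | $27,135.32 | $949.74 | $5,786.86 | $22,298.20
4 | $22,298.20 | $780.44 | $6,790.09 | $16,288.55
5 | $16,288.55 | $570.10 | $7,793.32 | $9,065.33
6 | $9,065.33 | $317.29 | $8,796.55 | $586.07
7 | $586.07 | $20.51 | $606.58 | $0.00

$606.58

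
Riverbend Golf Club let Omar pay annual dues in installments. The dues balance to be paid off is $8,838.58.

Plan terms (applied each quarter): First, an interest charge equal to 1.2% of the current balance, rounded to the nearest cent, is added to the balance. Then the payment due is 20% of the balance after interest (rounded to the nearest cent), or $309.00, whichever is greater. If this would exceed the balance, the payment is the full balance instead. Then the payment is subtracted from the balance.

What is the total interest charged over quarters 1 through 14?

Quarter 1: $8,838.58 +$106.06 interest = $8,944.64; pay $1,788.93 → $7,155.71
Quarter 2: $7,155.71 +$85.87 interest = $7,241.58; pay $1,448.32 → $5,793.26
Quarter 3: $5,793.26 +$69.52 interest = $5,862.78; pay $1,172.56 → $4,690.22
Quarter 4: $4,690.22 +$56.28 interest = $4,746.50; pay $949.30 → $3,797.20
Quarter 5: $3,797.20 +$45.57 interest = $3,842.77; pay $768.55 → $3,074.22
Quarter 6: $3,074.22 +$36.89 interest = $3,111.11; pay $622.22 → $2,488.89
Quarter 7: $2,488.89 +$29.87 interest = $2,518.76; pay $503.75 → $2,015.01
Quarter 8: $2,015.01 +$24.18 interest = $2,039.19; pay $407.84 → $1,631.35
Quarter 9: $1,631.35 +$19.58 interest = $1,650.93; pay $330.19 → $1,320.74
Quarter 10: $1,320.74 +$15.85 interest = $1,336.59; pay $309.00 → $1,027.59
Quarter 11: $1,027.59 +$12.33 interest = $1,039.92; pay $309.00 → $730.92
Quarter 12: $730.92 +$8.77 interest = $739.69; pay $309.00 → $430.69
Quarter 13: $430.69 +$5.17 interest = $435.86; pay $309.00 → $126.86
Quarter 14: $126.86 +$1.52 interest = $128.38; pay $128.38 → $0.00
Total interest: $106.06 + $85.87 + $69.52 + $56.28 + $45.57 + $36.89 + $29.87 + $24.18 + $19.58 + $15.85 + $12.33 + $8.77 + $5.17 + $1.52 = $517.46

$517.46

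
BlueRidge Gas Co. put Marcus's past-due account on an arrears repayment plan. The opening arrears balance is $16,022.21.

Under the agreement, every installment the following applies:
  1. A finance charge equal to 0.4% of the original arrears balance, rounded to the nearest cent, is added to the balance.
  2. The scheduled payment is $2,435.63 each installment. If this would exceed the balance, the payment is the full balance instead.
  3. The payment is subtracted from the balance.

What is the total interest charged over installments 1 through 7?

$448.63

Installment 1: opening $16,022.21; interest $64.09 → $16,086.30; payment $2,435.63; balance $13,650.67
Installment 2: opening $13,650.67; interest $64.09 → $13,714.76; payment $2,435.63; balance $11,279.13
Installment 3: opening $11,279.13; interest $64.09 → $11,343.22; payment $2,435.63; balance $8,907.59
Installment 4: opening $8,907.59; interest $64.09 → $8,971.68; payment $2,435.63; balance $6,536.05
Installment 5: opening $6,536.05; interest $64.09 → $6,600.14; payment $2,435.63; balance $4,164.51
Installment 6: opening $4,164.51; interest $64.09 → $4,228.60; payment $2,435.63; balance $1,792.97
Installment 7: opening $1,792.97; interest $64.09 → $1,857.06; payment $1,857.06; balance $0.00
Total interest: $64.09 + $64.09 + $64.09 + $64.09 + $64.09 + $64.09 + $64.09 = $448.63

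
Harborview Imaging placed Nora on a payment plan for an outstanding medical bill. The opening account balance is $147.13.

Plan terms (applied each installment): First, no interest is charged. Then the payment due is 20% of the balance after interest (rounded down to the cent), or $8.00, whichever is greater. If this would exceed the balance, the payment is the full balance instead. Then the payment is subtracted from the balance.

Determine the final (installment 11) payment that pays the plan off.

$6.59

Installment 1: $147.13 − $29.42 → $117.71
Installment 2: $117.71 − $23.54 → $94.17
Installment 3: $94.17 − $18.83 → $75.34
Installment 4: $75.34 − $15.06 → $60.28
Installment 5: $60.28 − $12.05 → $48.23
Installment 6: $48.23 − $9.64 → $38.59
Installment 7: $38.59 − $8.00 → $30.59
Installment 8: $30.59 − $8.00 → $22.59
Installment 9: $22.59 − $8.00 → $14.59
Installment 10: $14.59 − $8.00 → $6.59
Installment 11: $6.59 − $6.59 → $0.00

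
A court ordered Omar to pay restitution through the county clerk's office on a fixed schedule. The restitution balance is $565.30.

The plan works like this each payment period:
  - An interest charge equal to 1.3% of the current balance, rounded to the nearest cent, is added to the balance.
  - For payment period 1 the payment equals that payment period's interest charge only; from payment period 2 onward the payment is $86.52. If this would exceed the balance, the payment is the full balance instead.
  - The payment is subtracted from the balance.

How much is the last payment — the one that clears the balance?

$75.54

Payment period 1: opening $565.30; interest $7.35 → $572.65; payment $7.35; balance $565.30
Payment period 2: opening $565.30; interest $7.35 → $572.65; payment $86.52; balance $486.13
Payment period 3: opening $486.13; interest $6.32 → $492.45; payment $86.52; balance $405.93
Payment period 4: opening $405.93; interest $5.28 → $411.21; payment $86.52; balance $324.69
Payment period 5: opening $324.69; interest $4.22 → $328.91; payment $86.52; balance $242.39
Payment period 6: opening $242.39; interest $3.15 → $245.54; payment $86.52; balance $159.02
Payment period 7: opening $159.02; interest $2.07 → $161.09; payment $86.52; balance $74.57
Payment period 8: opening $74.57; interest $0.97 → $75.54; payment $75.54; balance $0.00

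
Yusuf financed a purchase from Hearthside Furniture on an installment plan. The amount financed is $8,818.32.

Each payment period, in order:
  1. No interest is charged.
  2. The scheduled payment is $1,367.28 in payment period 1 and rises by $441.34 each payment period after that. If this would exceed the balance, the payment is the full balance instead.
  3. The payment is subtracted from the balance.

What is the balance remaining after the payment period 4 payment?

$701.16

Payment period 1: opening $8,818.32; payment $1,367.28; balance $7,451.04
Payment period 2: opening $7,451.04; payment $1,808.62; balance $5,642.42
Payment period 3: opening $5,642.42; payment $2,249.96; balance $3,392.46
Payment period 4: opening $3,392.46; payment $2,691.30; balance $701.16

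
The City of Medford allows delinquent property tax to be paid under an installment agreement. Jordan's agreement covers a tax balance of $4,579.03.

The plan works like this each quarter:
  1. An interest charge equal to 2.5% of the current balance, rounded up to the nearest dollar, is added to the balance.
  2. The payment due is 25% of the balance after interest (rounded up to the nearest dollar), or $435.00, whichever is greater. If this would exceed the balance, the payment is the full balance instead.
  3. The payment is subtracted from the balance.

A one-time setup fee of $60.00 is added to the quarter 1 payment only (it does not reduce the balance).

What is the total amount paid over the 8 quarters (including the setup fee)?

$5,066.03

Quarter 1: $4,579.03 +$115.00 interest = $4,694.03; pay $1,174.00 (+ $60.00 fee) → $3,520.03
Quarter 2: $3,520.03 +$89.00 interest = $3,609.03; pay $903.00 → $2,706.03
Quarter 3: $2,706.03 +$68.00 interest = $2,774.03; pay $694.00 → $2,080.03
Quarter 4: $2,080.03 +$53.00 interest = $2,133.03; pay $534.00 → $1,599.03
Quarter 5: $1,599.03 +$40.00 interest = $1,639.03; pay $435.00 → $1,204.03
Quarter 6: $1,204.03 +$31.00 interest = $1,235.03; pay $435.00 → $800.03
Quarter 7: $800.03 +$21.00 interest = $821.03; pay $435.00 → $386.03
Quarter 8: $386.03 +$10.00 interest = $396.03; pay $396.03 → $0.00
Total paid: $5,066.03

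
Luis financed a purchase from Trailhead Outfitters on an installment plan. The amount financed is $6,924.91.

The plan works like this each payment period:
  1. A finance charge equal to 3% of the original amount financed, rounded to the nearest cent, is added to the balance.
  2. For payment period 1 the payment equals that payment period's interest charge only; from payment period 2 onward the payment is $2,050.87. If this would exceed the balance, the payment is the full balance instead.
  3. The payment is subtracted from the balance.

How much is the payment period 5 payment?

# | Opening | Interest | Payment | End bal
1 | $6,924.91 | $207.75 | $207.75 | $6,924.91
2 | $6,924.91 | $207.75 | $2,050.87 | $5,081.79
3 | $5,081.79 | $207.75 | $2,050.87 | $3,238.67
4 | $3,238.67 | $207.75 | $2,050.87 | $1,395.55
5 | $1,395.55 | $207.75 | $1,603.30 | $0.00

$1,603.30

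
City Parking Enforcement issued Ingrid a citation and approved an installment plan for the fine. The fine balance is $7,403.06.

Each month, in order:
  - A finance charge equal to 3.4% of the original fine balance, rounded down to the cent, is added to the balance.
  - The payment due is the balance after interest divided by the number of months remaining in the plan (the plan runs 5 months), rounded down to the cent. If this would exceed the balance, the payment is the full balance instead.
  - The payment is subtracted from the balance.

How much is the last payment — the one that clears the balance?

# | Opening | Interest | Payment | End bal
1 | $7,403.06 | $251.70 | $1,530.95 | $6,123.81
2 | $6,123.81 | $251.70 | $1,593.87 | $4,781.64
3 | $4,781.64 | $251.70 | $1,677.78 | $3,355.56
4 | $3,355.56 | $251.70 | $1,803.63 | $1,803.63
5 | $1,803.63 | $251.70 | $2,055.33 | $0.00

$2,055.33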